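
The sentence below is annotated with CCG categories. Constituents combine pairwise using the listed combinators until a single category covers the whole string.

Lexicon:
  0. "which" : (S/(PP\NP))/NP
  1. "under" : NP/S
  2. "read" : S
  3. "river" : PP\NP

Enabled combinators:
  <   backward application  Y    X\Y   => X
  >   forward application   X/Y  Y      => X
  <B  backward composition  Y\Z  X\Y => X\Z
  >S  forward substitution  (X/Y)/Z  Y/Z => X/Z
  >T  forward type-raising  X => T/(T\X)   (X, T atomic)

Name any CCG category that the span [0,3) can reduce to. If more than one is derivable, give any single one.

S/(PP\NP)

[0,4] S   >
  [0,3] S/(PP\NP)   >
    [0,1] "which" : (S/(PP\NP))/NP
    [1,3] NP   >
      [1,2] "under" : NP/S
      [2,3] "read" : S
  [3,4] "river" : PP\NP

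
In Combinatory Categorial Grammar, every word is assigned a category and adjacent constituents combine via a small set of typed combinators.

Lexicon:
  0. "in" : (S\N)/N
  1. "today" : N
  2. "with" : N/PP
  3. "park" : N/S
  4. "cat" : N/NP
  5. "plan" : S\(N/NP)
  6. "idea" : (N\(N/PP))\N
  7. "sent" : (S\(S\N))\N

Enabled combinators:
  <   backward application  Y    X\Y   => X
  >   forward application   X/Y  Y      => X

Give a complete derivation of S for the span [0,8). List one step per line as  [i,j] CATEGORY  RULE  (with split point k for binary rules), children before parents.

[0,1] (S\N)/N  lex  "in"
[1,2] N  lex  "today"
[0,2] S\N  >  k=1
[2,3] N/PP  lex  "with"
[3,4] N/S  lex  "park"
[4,5] N/NP  lex  "cat"
[5,6] S\(N/NP)  lex  "plan"
[4,6] S  <  k=5
[3,6] N  >  k=4
[6,7] (N\(N/PP))\N  lex  "idea"
[3,7] N\(N/PP)  <  k=6
[2,7] N  <  k=3
[7,8] (S\(S\N))\N  lex  "sent"
[2,8] S\(S\N)  <  k=7
[0,8] S  <  k=2

[0,8] S   <
  [0,2] S\N   >
    [0,1] "in" : (S\N)/N
    [1,2] "today" : N
  [2,8] S\(S\N)   <
    [2,7] N   <
      [2,3] "with" : N/PP
      [3,7] N\(N/PP)   <
        [3,6] N   >
          [3,4] "park" : N/S
          [4,6] S   <
            [4,5] "cat" : N/NP
            [5,6] "plan" : S\(N/NP)
        [6,7] "idea" : (N\(N/PP))\N
    [7,8] "sent" : (S\(S\N))\N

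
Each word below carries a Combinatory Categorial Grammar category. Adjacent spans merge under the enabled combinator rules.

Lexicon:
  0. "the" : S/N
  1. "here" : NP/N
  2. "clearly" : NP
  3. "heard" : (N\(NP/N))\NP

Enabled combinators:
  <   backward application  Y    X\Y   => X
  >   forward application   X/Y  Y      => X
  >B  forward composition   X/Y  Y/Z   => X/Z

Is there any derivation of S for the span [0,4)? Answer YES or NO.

YES

[0,4] S   >
  [0,1] "the" : S/N
  [1,4] N   <
    [1,2] "here" : NP/N
    [2,4] N\(NP/N)   <
      [2,3] "clearly" : NP
      [3,4] "heard" : (N\(NP/N))\NP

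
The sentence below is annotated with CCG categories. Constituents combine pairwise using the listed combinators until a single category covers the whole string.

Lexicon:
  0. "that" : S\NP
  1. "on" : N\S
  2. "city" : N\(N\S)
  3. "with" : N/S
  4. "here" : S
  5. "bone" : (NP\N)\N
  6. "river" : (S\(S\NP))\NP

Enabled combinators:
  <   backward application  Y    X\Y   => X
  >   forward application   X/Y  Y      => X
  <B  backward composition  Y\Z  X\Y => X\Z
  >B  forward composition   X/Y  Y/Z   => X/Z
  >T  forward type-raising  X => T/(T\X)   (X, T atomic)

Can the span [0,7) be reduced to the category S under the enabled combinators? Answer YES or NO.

YES

[0,7] S   <
  [0,1] "that" : S\NP
  [1,7] S\(S\NP)   <
    [1,6] NP   <
      [1,3] N   <
        [1,2] "on" : N\S
        [2,3] "city" : N\(N\S)
      [3,6] NP\N   <
        [3,5] N   >
          [3,4] "with" : N/S
          [4,5] "here" : S
        [5,6] "bone" : (NP\N)\N
    [6,7] "river" : (S\(S\NP))\NP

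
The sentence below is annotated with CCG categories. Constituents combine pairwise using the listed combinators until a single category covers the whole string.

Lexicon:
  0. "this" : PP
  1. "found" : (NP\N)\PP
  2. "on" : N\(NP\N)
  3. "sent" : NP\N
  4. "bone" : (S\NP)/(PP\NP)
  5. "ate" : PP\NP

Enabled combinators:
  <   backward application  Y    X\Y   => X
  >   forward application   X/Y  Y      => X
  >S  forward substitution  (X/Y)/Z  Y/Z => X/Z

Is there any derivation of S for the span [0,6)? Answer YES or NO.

[0,6] S   <
  [0,4] NP   <
    [0,3] N   <
      [0,2] NP\N   <
        [0,1] "this" : PP
        [1,2] "found" : (NP\N)\PP
      [2,3] "on" : N\(NP\N)
    [3,4] "sent" : NP\N
  [4,6] S\NP   >
    [4,5] "bone" : (S\NP)/(PP\NP)
    [5,6] "ate" : PP\NP

YES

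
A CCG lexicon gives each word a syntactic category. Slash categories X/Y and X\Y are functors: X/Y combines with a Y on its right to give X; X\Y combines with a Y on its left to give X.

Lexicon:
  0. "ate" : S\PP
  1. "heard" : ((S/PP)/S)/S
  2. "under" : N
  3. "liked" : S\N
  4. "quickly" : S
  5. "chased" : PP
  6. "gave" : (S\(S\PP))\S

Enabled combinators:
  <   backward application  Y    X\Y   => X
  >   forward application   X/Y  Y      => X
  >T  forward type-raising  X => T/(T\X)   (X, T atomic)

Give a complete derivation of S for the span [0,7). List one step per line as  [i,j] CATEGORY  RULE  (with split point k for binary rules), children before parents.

[0,7] S   <
  [0,1] "ate" : S\PP
  [1,7] S\(S\PP)   <
    [1,6] S   >
      [1,5] S/PP   >
        [1,4] (S/PP)/S   >
          [1,2] "heard" : ((S/PP)/S)/S
          [2,4] S   <
            [2,3] "under" : N
            [3,4] "liked" : S\N
        [4,5] "quickly" : S
      [5,6] "chased" : PP
    [6,7] "gave" : (S\(S\PP))\S

[0,1] S\PP  lex  "ate"
[1,2] ((S/PP)/S)/S  lex  "heard"
[2,3] N  lex  "under"
[3,4] S\N  lex  "liked"
[2,4] S  <  k=3
[1,4] (S/PP)/S  >  k=2
[4,5] S  lex  "quickly"
[1,5] S/PP  >  k=4
[5,6] PP  lex  "chased"
[1,6] S  >  k=5
[6,7] (S\(S\PP))\S  lex  "gave"
[1,7] S\(S\PP)  <  k=6
[0,7] S  <  k=1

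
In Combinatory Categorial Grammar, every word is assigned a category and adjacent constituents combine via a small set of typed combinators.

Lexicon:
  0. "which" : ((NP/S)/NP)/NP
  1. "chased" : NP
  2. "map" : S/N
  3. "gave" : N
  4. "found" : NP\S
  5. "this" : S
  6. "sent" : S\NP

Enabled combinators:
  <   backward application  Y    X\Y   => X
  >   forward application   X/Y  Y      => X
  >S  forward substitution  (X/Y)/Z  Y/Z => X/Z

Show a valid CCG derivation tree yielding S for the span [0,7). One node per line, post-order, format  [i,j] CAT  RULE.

[0,7] S   <
  [0,6] NP   >
    [0,5] NP/S   >
      [0,2] (NP/S)/NP   >
        [0,1] "which" : ((NP/S)/NP)/NP
        [1,2] "chased" : NP
      [2,5] NP   <
        [2,4] S   >
          [2,3] "map" : S/N
          [3,4] "gave" : N
        [4,5] "found" : NP\S
    [5,6] "this" : S
  [6,7] "sent" : S\NP

[0,1] ((NP/S)/NP)/NP  lex  "which"
[1,2] NP  lex  "chased"
[0,2] (NP/S)/NP  >  k=1
[2,3] S/N  lex  "map"
[3,4] N  lex  "gave"
[2,4] S  >  k=3
[4,5] NP\S  lex  "found"
[2,5] NP  <  k=4
[0,5] NP/S  >  k=2
[5,6] S  lex  "this"
[0,6] NP  >  k=5
[6,7] S\NP  lex  "sent"
[0,7] S  <  k=6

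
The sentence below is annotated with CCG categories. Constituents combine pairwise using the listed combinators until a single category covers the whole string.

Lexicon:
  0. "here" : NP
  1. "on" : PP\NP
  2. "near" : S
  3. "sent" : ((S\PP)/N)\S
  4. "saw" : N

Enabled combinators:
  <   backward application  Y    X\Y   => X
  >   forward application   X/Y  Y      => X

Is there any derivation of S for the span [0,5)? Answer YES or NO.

[0,5] S   <
  [0,2] PP   <
    [0,1] "here" : NP
    [1,2] "on" : PP\NP
  [2,5] S\PP   >
    [2,4] (S\PP)/N   <
      [2,3] "near" : S
      [3,4] "sent" : ((S\PP)/N)\S
    [4,5] "saw" : N

YES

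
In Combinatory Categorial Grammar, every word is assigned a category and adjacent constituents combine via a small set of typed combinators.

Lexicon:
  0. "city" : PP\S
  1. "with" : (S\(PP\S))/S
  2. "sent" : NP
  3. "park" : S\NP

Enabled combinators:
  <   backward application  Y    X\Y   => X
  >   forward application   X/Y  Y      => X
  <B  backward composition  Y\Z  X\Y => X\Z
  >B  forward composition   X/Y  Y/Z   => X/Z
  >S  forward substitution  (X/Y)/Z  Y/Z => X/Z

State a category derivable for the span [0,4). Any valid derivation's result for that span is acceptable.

[0,4] S   <
  [0,1] "city" : PP\S
  [1,4] S\(PP\S)   >
    [1,2] "with" : (S\(PP\S))/S
    [2,4] S   <
      [2,3] "sent" : NP
      [3,4] "park" : S\NP

S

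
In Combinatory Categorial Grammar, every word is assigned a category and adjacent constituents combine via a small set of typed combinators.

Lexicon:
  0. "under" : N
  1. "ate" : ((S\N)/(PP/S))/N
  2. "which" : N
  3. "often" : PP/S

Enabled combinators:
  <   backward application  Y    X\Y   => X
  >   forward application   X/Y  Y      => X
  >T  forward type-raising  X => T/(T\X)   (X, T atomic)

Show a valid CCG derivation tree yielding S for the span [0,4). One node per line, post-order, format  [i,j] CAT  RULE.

[0,1] N  lex  "under"
[0,1] S/(S\N)  >T
[1,2] ((S\N)/(PP/S))/N  lex  "ate"
[2,3] N  lex  "which"
[1,3] (S\N)/(PP/S)  >  k=2
[3,4] PP/S  lex  "often"
[1,4] S\N  >  k=3
[0,4] S  >  k=1

[0,4] S   >
  [0,1] S/(S\N)   >T
    [0,1] "under" : N
  [1,4] S\N   >
    [1,3] (S\N)/(PP/S)   >
      [1,2] "ate" : ((S\N)/(PP/S))/N
      [2,3] "which" : N
    [3,4] "often" : PP/S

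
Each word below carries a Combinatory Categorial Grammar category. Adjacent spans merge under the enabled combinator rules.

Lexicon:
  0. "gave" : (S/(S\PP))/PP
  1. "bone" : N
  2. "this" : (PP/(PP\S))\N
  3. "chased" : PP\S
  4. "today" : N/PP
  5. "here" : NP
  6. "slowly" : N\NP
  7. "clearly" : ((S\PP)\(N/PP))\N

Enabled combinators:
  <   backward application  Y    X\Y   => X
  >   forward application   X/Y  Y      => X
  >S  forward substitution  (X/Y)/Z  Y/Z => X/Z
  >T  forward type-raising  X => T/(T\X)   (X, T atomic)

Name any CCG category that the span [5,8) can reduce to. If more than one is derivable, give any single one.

(S\PP)\(N/PP)

[0,8] S   >
  [0,4] S/(S\PP)   >
    [0,1] "gave" : (S/(S\PP))/PP
    [1,4] PP   >
      [1,3] PP/(PP\S)   <
        [1,2] "bone" : N
        [2,3] "this" : (PP/(PP\S))\N
      [3,4] "chased" : PP\S
  [4,8] S\PP   <
    [4,5] "today" : N/PP
    [5,8] (S\PP)\(N/PP)   <
      [5,7] N   <
        [5,6] "here" : NP
        [6,7] "slowly" : N\NP
      [7,8] "clearly" : ((S\PP)\(N/PP))\N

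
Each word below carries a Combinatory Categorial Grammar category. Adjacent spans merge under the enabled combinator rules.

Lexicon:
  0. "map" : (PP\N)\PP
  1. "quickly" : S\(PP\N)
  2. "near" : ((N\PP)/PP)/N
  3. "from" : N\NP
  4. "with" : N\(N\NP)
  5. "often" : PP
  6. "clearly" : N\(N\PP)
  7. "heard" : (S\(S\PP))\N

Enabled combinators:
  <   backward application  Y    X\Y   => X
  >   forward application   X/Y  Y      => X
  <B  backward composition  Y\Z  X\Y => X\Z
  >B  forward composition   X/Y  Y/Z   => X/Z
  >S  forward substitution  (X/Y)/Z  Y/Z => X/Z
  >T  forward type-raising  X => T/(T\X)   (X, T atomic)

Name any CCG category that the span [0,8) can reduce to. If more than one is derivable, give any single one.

[0,8] S   <
  [0,2] S\PP   <B
    [0,1] "map" : (PP\N)\PP
    [1,2] "quickly" : S\(PP\N)
  [2,8] S\(S\PP)   <
    [2,7] N   <
      [2,6] N\PP   >
        [2,5] (N\PP)/PP   >
          [2,3] "near" : ((N\PP)/PP)/N
          [3,5] N   <
            [3,4] "from" : N\NP
            [4,5] "with" : N\(N\NP)
        [5,6] "often" : PP
      [6,7] "clearly" : N\(N\PP)
    [7,8] "heard" : (S\(S\PP))\N

S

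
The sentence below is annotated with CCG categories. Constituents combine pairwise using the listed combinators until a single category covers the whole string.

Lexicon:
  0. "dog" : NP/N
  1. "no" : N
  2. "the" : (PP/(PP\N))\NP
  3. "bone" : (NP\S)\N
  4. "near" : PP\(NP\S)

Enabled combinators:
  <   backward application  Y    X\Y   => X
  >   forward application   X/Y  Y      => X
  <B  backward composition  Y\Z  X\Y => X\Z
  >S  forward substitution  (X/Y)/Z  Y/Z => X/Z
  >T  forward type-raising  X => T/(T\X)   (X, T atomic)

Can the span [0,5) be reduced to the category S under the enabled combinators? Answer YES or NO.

NP/N N (PP/(PP\N))\NP (NP\S)\N PP\(NP\S)
CKY chart[0,5] = {N/(N\PP), NP/(NP\PP), PP, PP/(PP\PP), S/(S\PP)}; S ∉ chart

NO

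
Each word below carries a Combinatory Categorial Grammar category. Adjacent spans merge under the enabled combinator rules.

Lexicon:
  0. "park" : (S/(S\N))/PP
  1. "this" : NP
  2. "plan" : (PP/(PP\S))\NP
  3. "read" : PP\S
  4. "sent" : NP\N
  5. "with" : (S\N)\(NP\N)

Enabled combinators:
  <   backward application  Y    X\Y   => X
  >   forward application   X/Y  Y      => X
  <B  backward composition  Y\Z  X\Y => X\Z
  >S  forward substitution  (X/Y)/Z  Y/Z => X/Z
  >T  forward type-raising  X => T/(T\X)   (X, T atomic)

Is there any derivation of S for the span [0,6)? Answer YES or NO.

YES

[0,6] S   >
  [0,4] S/(S\N)   >
    [0,1] "park" : (S/(S\N))/PP
    [1,4] PP   >
      [1,3] PP/(PP\S)   <
        [1,2] "this" : NP
        [2,3] "plan" : (PP/(PP\S))\NP
      [3,4] "read" : PP\S
  [4,6] S\N   <
    [4,5] "sent" : NP\N
    [5,6] "with" : (S\N)\(NP\N)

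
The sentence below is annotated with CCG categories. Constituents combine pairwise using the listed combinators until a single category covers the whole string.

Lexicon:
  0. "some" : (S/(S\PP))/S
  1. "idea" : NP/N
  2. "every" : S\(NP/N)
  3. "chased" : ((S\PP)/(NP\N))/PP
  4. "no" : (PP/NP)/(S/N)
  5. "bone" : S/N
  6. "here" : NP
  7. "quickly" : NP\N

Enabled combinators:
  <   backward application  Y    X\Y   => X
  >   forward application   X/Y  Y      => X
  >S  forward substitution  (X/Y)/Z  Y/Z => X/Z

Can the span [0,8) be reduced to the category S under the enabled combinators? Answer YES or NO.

YES

[0,8] S   >
  [0,3] S/(S\PP)   >
    [0,1] "some" : (S/(S\PP))/S
    [1,3] S   <
      [1,2] "idea" : NP/N
      [2,3] "every" : S\(NP/N)
  [3,8] S\PP   >
    [3,7] (S\PP)/(NP\N)   >
      [3,4] "chased" : ((S\PP)/(NP\N))/PP
      [4,7] PP   >
        [4,6] PP/NP   >
          [4,5] "no" : (PP/NP)/(S/N)
          [5,6] "bone" : S/N
        [6,7] "here" : NP
    [7,8] "quickly" : NP\N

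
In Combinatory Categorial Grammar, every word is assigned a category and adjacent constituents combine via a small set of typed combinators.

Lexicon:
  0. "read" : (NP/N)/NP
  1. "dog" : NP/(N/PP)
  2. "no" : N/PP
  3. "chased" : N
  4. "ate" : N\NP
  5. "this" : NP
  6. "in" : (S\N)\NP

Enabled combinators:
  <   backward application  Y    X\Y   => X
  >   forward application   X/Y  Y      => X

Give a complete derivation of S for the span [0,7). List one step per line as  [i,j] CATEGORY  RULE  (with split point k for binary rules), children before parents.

[0,7] S   <
  [0,5] N   <
    [0,4] NP   >
      [0,3] NP/N   >
        [0,1] "read" : (NP/N)/NP
        [1,3] NP   >
          [1,2] "dog" : NP/(N/PP)
          [2,3] "no" : N/PP
      [3,4] "chased" : N
    [4,5] "ate" : N\NP
  [5,7] S\N   <
    [5,6] "this" : NP
    [6,7] "in" : (S\N)\NP

[0,1] (NP/N)/NP  lex  "read"
[1,2] NP/(N/PP)  lex  "dog"
[2,3] N/PP  lex  "no"
[1,3] NP  >  k=2
[0,3] NP/N  >  k=1
[3,4] N  lex  "chased"
[0,4] NP  >  k=3
[4,5] N\NP  lex  "ate"
[0,5] N  <  k=4
[5,6] NP  lex  "this"
[6,7] (S\N)\NP  lex  "in"
[5,7] S\N  <  k=6
[0,7] S  <  k=5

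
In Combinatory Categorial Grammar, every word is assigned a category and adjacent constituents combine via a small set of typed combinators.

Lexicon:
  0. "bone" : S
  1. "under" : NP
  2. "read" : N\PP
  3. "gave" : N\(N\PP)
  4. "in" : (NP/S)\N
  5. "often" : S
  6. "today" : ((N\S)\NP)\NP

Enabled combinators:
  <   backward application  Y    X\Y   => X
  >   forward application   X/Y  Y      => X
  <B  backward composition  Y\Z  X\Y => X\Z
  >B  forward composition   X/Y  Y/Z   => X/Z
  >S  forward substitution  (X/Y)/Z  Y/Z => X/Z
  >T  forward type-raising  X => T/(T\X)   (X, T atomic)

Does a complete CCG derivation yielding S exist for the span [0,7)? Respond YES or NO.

S NP N\PP N\(N\PP) (NP/S)\N S ((N\S)\NP)\NP
CKY chart[0,7] = {N, N/(N\N), NP/(NP\N), PP/(PP\N), S/(S\N)}; S ∉ chart

NO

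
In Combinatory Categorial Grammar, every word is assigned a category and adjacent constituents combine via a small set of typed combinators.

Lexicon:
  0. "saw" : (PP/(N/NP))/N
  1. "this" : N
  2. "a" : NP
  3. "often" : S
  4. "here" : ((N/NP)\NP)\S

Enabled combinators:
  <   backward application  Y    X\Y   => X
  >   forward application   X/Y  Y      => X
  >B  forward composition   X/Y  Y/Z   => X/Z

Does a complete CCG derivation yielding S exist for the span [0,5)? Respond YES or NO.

(PP/(N/NP))/N N NP S ((N/NP)\NP)\S
CKY chart[0,5] = {PP}; S ∉ chart

NO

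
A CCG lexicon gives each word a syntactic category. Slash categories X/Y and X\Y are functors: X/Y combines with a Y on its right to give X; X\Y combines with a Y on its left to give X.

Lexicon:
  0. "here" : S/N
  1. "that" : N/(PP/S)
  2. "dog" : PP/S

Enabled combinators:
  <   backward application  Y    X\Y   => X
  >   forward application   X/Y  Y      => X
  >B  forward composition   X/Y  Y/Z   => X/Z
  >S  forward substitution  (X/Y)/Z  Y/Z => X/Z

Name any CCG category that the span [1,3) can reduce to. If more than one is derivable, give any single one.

N

[0,3] S   >
  [0,1] "here" : S/N
  [1,3] N   >
    [1,2] "that" : N/(PP/S)
    [2,3] "dog" : PP/S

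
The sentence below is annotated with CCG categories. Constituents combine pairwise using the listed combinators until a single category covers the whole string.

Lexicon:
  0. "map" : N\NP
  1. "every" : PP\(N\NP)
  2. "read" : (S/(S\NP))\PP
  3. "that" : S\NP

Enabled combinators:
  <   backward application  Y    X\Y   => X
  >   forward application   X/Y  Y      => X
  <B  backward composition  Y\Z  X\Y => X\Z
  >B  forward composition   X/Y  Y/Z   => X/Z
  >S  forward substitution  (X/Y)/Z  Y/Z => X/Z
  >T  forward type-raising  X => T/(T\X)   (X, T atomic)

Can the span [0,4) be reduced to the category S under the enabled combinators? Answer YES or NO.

YES

[0,4] S   >
  [0,3] S/(S\NP)   <
    [0,2] PP   <
      [0,1] "map" : N\NP
      [1,2] "every" : PP\(N\NP)
    [2,3] "read" : (S/(S\NP))\PP
  [3,4] "that" : S\NP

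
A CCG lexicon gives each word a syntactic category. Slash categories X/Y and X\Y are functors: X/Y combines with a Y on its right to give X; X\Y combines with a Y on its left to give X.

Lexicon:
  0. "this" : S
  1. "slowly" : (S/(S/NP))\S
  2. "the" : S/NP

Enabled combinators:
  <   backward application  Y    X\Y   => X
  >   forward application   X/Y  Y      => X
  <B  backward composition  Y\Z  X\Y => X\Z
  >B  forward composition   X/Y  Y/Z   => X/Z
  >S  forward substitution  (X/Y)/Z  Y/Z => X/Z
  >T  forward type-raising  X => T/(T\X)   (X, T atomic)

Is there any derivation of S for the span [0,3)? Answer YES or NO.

YES

[0,3] S   >
  [0,2] S/(S/NP)   <
    [0,1] "this" : S
    [1,2] "slowly" : (S/(S/NP))\S
  [2,3] "the" : S/NP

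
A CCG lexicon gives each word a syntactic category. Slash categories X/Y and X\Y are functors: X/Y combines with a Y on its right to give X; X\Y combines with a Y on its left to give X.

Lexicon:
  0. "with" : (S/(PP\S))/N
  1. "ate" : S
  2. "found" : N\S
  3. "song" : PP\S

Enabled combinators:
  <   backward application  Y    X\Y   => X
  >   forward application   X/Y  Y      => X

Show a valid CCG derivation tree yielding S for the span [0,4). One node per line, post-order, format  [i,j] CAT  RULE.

[0,4] S   >
  [0,3] S/(PP\S)   >
    [0,1] "with" : (S/(PP\S))/N
    [1,3] N   <
      [1,2] "ate" : S
      [2,3] "found" : N\S
  [3,4] "song" : PP\S

[0,1] (S/(PP\S))/N  lex  "with"
[1,2] S  lex  "ate"
[2,3] N\S  lex  "found"
[1,3] N  <  k=2
[0,3] S/(PP\S)  >  k=1
[3,4] PP\S  lex  "song"
[0,4] S  >  k=3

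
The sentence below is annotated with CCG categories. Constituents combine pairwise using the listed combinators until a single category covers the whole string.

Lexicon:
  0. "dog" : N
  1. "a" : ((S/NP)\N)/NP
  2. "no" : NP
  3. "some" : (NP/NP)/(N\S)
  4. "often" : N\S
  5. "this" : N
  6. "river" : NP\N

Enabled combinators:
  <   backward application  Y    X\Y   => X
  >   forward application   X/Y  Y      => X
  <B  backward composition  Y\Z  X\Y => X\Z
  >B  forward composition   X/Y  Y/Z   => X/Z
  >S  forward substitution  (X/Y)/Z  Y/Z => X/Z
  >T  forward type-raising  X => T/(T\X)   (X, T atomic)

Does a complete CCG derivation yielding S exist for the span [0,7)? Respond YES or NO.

[0,7] S   >
  [0,5] S/NP   >B
    [0,3] S/NP   <
      [0,1] "dog" : N
      [1,3] (S/NP)\N   >
        [1,2] "a" : ((S/NP)\N)/NP
        [2,3] "no" : NP
    [3,5] NP/NP   >
      [3,4] "some" : (NP/NP)/(N\S)
      [4,5] "often" : N\S
  [5,7] NP   <
    [5,6] "this" : N
    [6,7] "river" : NP\N

YES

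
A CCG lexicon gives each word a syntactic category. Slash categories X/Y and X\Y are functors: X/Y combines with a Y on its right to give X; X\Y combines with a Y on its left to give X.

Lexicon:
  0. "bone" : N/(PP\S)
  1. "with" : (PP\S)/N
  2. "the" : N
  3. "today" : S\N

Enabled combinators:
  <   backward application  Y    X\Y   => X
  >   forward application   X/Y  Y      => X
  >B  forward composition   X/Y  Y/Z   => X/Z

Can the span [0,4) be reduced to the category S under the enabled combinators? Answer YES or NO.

YES

[0,4] S   <
  [0,3] N   >
    [0,1] "bone" : N/(PP\S)
    [1,3] PP\S   >
      [1,2] "with" : (PP\S)/N
      [2,3] "the" : N
  [3,4] "today" : S\N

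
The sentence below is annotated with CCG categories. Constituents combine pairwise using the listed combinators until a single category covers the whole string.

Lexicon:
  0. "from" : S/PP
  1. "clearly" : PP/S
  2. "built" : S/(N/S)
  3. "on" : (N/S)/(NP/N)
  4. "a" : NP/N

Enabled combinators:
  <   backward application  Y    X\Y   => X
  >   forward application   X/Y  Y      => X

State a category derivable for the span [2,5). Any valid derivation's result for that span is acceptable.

S

[0,5] S   >
  [0,1] "from" : S/PP
  [1,5] PP   >
    [1,2] "clearly" : PP/S
    [2,5] S   >
      [2,3] "built" : S/(N/S)
      [3,5] N/S   >
        [3,4] "on" : (N/S)/(NP/N)
        [4,5] "a" : NP/N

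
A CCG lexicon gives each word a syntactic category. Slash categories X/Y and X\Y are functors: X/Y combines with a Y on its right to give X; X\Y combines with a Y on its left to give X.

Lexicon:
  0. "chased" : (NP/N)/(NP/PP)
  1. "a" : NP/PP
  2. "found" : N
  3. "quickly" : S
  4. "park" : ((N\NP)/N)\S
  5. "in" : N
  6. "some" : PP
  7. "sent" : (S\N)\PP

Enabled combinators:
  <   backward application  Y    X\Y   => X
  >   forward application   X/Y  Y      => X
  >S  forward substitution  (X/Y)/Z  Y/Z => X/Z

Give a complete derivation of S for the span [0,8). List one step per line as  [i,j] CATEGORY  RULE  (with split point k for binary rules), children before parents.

[0,1] (NP/N)/(NP/PP)  lex  "chased"
[1,2] NP/PP  lex  "a"
[0,2] NP/N  >  k=1
[2,3] N  lex  "found"
[0,3] NP  >  k=2
[3,4] S  lex  "quickly"
[4,5] ((N\NP)/N)\S  lex  "park"
[3,5] (N\NP)/N  <  k=4
[5,6] N  lex  "in"
[3,6] N\NP  >  k=5
[0,6] N  <  k=3
[6,7] PP  lex  "some"
[7,8] (S\N)\PP  lex  "sent"
[6,8] S\N  <  k=7
[0,8] S  <  k=6

[0,8] S   <
  [0,6] N   <
    [0,3] NP   >
      [0,2] NP/N   >
        [0,1] "chased" : (NP/N)/(NP/PP)
        [1,2] "a" : NP/PP
      [2,3] "found" : N
    [3,6] N\NP   >
      [3,5] (N\NP)/N   <
        [3,4] "quickly" : S
        [4,5] "park" : ((N\NP)/N)\S
      [5,6] "in" : N
  [6,8] S\N   <
    [6,7] "some" : PP
    [7,8] "sent" : (S\N)\PP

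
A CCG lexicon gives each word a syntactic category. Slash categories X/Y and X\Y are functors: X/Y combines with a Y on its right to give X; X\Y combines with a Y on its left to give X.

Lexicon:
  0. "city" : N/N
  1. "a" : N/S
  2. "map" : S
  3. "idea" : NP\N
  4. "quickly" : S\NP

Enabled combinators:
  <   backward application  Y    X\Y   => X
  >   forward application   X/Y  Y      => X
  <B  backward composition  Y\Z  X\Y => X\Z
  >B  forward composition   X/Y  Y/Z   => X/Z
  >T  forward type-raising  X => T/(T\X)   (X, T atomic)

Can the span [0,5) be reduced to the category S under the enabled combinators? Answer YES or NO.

YES

[0,5] S   <
  [0,3] N   >
    [0,2] N/S   >B
      [0,1] "city" : N/N
      [1,2] "a" : N/S
    [2,3] "map" : S
  [3,5] S\N   <B
    [3,4] "idea" : NP\N
    [4,5] "quickly" : S\NP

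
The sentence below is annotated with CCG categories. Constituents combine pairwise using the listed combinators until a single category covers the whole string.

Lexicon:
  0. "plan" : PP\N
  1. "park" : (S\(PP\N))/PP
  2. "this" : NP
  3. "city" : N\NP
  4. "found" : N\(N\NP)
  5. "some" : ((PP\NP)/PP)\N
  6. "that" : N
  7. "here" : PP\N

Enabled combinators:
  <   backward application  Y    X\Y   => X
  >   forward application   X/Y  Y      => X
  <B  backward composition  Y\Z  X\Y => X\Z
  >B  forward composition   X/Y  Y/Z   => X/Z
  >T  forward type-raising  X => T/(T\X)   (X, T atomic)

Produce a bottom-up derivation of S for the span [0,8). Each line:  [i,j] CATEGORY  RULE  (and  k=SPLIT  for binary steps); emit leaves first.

[0,1] PP\N  lex  "plan"
[1,2] (S\(PP\N))/PP  lex  "park"
[2,3] NP  lex  "this"
[3,4] N\NP  lex  "city"
[4,5] N\(N\NP)  lex  "found"
[3,5] N  <  k=4
[5,6] ((PP\NP)/PP)\N  lex  "some"
[3,6] (PP\NP)/PP  <  k=5
[6,7] N  lex  "that"
[7,8] PP\N  lex  "here"
[6,8] PP  <  k=7
[3,8] PP\NP  >  k=6
[2,8] PP  <  k=3
[1,8] S\(PP\N)  >  k=2
[0,8] S  <  k=1

[0,8] S   <
  [0,1] "plan" : PP\N
  [1,8] S\(PP\N)   >
    [1,2] "park" : (S\(PP\N))/PP
    [2,8] PP   <
      [2,3] "this" : NP
      [3,8] PP\NP   >
        [3,6] (PP\NP)/PP   <
          [3,5] N   <
            [3,4] "city" : N\NP
            [4,5] "found" : N\(N\NP)
          [5,6] "some" : ((PP\NP)/PP)\N
        [6,8] PP   <
          [6,7] "that" : N
          [7,8] "here" : PP\N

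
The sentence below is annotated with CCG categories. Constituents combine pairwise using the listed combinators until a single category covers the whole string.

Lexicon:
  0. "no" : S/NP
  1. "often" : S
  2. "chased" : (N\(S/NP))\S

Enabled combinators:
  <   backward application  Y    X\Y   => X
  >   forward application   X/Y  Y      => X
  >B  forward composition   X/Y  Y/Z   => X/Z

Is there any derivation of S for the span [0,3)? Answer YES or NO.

S/NP S (N\(S/NP))\S
CKY chart[0,3] = {N}; S ∉ chart

NO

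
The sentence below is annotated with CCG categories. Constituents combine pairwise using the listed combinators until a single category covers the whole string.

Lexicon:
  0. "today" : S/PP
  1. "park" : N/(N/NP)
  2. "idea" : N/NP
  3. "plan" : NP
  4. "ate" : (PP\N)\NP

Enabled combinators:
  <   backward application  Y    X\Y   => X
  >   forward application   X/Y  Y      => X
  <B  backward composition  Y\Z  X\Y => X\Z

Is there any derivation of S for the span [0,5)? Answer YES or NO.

[0,5] S   >
  [0,1] "today" : S/PP
  [1,5] PP   <
    [1,3] N   >
      [1,2] "park" : N/(N/NP)
      [2,3] "idea" : N/NP
    [3,5] PP\N   <
      [3,4] "plan" : NP
      [4,5] "ate" : (PP\N)\NP

YES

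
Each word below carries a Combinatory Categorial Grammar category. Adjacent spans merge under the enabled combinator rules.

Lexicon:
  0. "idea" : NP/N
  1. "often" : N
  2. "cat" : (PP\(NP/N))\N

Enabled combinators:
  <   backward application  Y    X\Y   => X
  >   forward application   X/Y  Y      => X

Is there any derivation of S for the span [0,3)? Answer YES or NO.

NO

NP/N N (PP\(NP/N))\N
CKY chart[0,3] = {PP}; S ∉ chart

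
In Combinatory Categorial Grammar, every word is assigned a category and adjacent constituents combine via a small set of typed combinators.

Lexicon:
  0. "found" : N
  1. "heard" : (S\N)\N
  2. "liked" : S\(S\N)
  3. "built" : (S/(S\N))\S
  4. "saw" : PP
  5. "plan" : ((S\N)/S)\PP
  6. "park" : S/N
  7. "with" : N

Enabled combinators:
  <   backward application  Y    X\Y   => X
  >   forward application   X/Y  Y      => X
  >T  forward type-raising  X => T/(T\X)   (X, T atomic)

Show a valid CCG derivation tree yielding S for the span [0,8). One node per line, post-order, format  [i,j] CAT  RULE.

[0,8] S   >
  [0,4] S/(S\N)   <
    [0,3] S   <
      [0,2] S\N   <
        [0,1] "found" : N
        [1,2] "heard" : (S\N)\N
      [2,3] "liked" : S\(S\N)
    [3,4] "built" : (S/(S\N))\S
  [4,8] S\N   >
    [4,6] (S\N)/S   <
      [4,5] "saw" : PP
      [5,6] "plan" : ((S\N)/S)\PP
    [6,8] S   >
      [6,7] "park" : S/N
      [7,8] "with" : N

[0,1] N  lex  "found"
[1,2] (S\N)\N  lex  "heard"
[0,2] S\N  <  k=1
[2,3] S\(S\N)  lex  "liked"
[0,3] S  <  k=2
[3,4] (S/(S\N))\S  lex  "built"
[0,4] S/(S\N)  <  k=3
[4,5] PP  lex  "saw"
[5,6] ((S\N)/S)\PP  lex  "plan"
[4,6] (S\N)/S  <  k=5
[6,7] S/N  lex  "park"
[7,8] N  lex  "with"
[6,8] S  >  k=7
[4,8] S\N  >  k=6
[0,8] S  >  k=4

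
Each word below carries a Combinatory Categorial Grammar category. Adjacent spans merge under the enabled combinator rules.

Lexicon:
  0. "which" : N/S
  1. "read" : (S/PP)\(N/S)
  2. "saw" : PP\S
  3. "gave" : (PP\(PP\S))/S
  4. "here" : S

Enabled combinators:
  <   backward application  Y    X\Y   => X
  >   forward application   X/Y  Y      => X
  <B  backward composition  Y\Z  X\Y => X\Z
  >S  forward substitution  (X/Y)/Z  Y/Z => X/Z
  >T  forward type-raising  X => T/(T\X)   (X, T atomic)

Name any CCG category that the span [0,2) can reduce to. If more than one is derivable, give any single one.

S/PP

[0,5] S   >
  [0,2] S/PP   <
    [0,1] "which" : N/S
    [1,2] "read" : (S/PP)\(N/S)
  [2,5] PP   <
    [2,3] "saw" : PP\S
    [3,5] PP\(PP\S)   >
      [3,4] "gave" : (PP\(PP\S))/S
      [4,5] "here" : S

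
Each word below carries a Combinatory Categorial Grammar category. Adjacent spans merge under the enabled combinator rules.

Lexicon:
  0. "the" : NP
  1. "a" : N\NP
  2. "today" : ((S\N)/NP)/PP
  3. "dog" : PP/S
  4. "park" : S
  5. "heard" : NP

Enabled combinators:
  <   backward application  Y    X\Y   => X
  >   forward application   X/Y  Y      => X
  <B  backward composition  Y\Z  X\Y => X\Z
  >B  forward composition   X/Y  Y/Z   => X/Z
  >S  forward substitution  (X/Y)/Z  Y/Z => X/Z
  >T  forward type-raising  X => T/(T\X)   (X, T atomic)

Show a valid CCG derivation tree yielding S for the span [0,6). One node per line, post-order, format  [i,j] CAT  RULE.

[0,1] NP  lex  "the"
[0,1] N/(N\NP)  >T
[1,2] N\NP  lex  "a"
[0,2] N  >  k=1
[2,3] ((S\N)/NP)/PP  lex  "today"
[3,4] PP/S  lex  "dog"
[4,5] S  lex  "park"
[3,5] PP  >  k=4
[2,5] (S\N)/NP  >  k=3
[5,6] NP  lex  "heard"
[2,6] S\N  >  k=5
[0,6] S  <  k=2

[0,6] S   <
  [0,2] N   >
    [0,1] N/(N\NP)   >T
      [0,1] "the" : NP
    [1,2] "a" : N\NP
  [2,6] S\N   >
    [2,5] (S\N)/NP   >
      [2,3] "today" : ((S\N)/NP)/PP
      [3,5] PP   >
        [3,4] "dog" : PP/S
        [4,5] "park" : S
    [5,6] "heard" : NP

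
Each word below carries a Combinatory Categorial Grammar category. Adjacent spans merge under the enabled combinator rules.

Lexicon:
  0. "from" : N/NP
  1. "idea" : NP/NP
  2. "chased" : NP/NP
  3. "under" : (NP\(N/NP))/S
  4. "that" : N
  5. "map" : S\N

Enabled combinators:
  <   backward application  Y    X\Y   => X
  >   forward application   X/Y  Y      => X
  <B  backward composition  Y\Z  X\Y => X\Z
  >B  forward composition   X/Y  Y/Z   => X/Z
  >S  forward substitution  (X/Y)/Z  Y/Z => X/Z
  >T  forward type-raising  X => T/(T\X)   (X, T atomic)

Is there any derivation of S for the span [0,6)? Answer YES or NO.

N/NP NP/NP NP/NP (NP\(N/NP))/S N S\N
CKY chart[0,6] = {N/(N\NP), NP, NP/(NP\NP), PP/(PP\NP), S/(S\NP)}; S ∉ chart

NO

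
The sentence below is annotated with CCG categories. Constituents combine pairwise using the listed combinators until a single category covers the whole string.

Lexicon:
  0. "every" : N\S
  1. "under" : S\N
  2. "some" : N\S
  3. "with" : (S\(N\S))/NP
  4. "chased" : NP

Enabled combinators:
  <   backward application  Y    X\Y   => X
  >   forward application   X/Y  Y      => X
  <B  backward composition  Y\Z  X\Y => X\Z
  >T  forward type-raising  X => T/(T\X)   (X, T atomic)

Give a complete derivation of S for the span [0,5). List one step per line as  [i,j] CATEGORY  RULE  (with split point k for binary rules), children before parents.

[0,1] N\S  lex  "every"
[1,2] S\N  lex  "under"
[0,2] S\S  <B  k=1
[2,3] N\S  lex  "some"
[0,3] N\S  <B  k=2
[3,4] (S\(N\S))/NP  lex  "with"
[4,5] NP  lex  "chased"
[3,5] S\(N\S)  >  k=4
[0,5] S  <  k=3

[0,5] S   <
  [0,3] N\S   <B
    [0,2] S\S   <B
      [0,1] "every" : N\S
      [1,2] "under" : S\N
    [2,3] "some" : N\S
  [3,5] S\(N\S)   >
    [3,4] "with" : (S\(N\S))/NP
    [4,5] "chased" : NP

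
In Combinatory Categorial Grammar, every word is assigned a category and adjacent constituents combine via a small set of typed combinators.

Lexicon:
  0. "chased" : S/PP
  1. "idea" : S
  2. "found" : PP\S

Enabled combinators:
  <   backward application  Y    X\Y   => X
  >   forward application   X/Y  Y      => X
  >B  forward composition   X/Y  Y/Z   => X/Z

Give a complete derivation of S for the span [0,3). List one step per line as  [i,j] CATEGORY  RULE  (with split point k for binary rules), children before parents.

[0,3] S   >
  [0,1] "chased" : S/PP
  [1,3] PP   <
    [1,2] "idea" : S
    [2,3] "found" : PP\S

[0,1] S/PP  lex  "chased"
[1,2] S  lex  "idea"
[2,3] PP\S  lex  "found"
[1,3] PP  <  k=2
[0,3] S  >  k=1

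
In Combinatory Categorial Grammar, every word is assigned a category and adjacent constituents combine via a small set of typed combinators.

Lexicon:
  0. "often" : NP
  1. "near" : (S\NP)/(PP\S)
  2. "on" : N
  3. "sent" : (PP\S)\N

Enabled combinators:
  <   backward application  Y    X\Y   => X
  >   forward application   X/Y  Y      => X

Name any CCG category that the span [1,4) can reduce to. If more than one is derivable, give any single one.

S\NP

[0,4] S   <
  [0,1] "often" : NP
  [1,4] S\NP   >
    [1,2] "near" : (S\NP)/(PP\S)
    [2,4] PP\S   <
      [2,3] "on" : N
      [3,4] "sent" : (PP\S)\N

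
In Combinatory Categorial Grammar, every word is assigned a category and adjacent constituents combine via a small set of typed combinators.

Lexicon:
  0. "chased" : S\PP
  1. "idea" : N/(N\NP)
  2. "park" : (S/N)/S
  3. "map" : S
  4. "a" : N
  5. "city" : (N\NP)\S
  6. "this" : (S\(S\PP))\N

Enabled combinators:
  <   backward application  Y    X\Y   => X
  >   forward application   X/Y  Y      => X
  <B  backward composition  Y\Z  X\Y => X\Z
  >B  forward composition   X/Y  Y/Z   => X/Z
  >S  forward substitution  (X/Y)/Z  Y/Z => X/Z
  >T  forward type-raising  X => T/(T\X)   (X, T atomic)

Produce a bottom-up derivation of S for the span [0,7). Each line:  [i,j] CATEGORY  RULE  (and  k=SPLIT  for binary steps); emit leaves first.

[0,7] S   <
  [0,1] "chased" : S\PP
  [1,7] S\(S\PP)   <
    [1,6] N   >
      [1,2] "idea" : N/(N\NP)
      [2,6] N\NP   <
        [2,5] S   >
          [2,4] S/N   >
            [2,3] "park" : (S/N)/S
            [3,4] "map" : S
          [4,5] "a" : N
        [5,6] "city" : (N\NP)\S
    [6,7] "this" : (S\(S\PP))\N

[0,1] S\PP  lex  "chased"
[1,2] N/(N\NP)  lex  "idea"
[2,3] (S/N)/S  lex  "park"
[3,4] S  lex  "map"
[2,4] S/N  >  k=3
[4,5] N  lex  "a"
[2,5] S  >  k=4
[5,6] (N\NP)\S  lex  "city"
[2,6] N\NP  <  k=5
[1,6] N  >  k=2
[6,7] (S\(S\PP))\N  lex  "this"
[1,7] S\(S\PP)  <  k=6
[0,7] S  <  k=1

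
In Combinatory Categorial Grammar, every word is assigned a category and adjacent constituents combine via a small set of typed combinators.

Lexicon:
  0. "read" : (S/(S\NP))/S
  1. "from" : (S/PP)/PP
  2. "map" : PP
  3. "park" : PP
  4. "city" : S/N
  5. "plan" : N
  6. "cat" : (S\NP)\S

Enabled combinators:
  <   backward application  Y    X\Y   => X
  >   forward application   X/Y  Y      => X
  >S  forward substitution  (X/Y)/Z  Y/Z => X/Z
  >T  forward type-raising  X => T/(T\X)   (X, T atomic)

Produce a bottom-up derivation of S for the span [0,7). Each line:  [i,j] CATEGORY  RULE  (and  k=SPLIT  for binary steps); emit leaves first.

[0,1] (S/(S\NP))/S  lex  "read"
[1,2] (S/PP)/PP  lex  "from"
[2,3] PP  lex  "map"
[1,3] S/PP  >  k=2
[3,4] PP  lex  "park"
[1,4] S  >  k=3
[0,4] S/(S\NP)  >  k=1
[4,5] S/N  lex  "city"
[5,6] N  lex  "plan"
[4,6] S  >  k=5
[6,7] (S\NP)\S  lex  "cat"
[4,7] S\NP  <  k=6
[0,7] S  >  k=4

[0,7] S   >
  [0,4] S/(S\NP)   >
    [0,1] "read" : (S/(S\NP))/S
    [1,4] S   >
      [1,3] S/PP   >
        [1,2] "from" : (S/PP)/PP
        [2,3] "map" : PP
      [3,4] "park" : PP
  [4,7] S\NP   <
    [4,6] S   >
      [4,5] "city" : S/N
      [5,6] "plan" : N
    [6,7] "cat" : (S\NP)\S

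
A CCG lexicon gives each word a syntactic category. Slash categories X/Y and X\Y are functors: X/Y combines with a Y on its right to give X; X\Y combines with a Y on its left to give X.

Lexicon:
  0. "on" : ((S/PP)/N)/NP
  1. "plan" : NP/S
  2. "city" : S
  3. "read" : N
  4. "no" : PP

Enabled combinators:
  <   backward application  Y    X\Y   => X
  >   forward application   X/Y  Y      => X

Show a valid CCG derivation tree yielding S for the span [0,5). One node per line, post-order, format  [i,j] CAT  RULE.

[0,1] ((S/PP)/N)/NP  lex  "on"
[1,2] NP/S  lex  "plan"
[2,3] S  lex  "city"
[1,3] NP  >  k=2
[0,3] (S/PP)/N  >  k=1
[3,4] N  lex  "read"
[0,4] S/PP  >  k=3
[4,5] PP  lex  "no"
[0,5] S  >  k=4

[0,5] S   >
  [0,4] S/PP   >
    [0,3] (S/PP)/N   >
      [0,1] "on" : ((S/PP)/N)/NP
      [1,3] NP   >
        [1,2] "plan" : NP/S
        [2,3] "city" : S
    [3,4] "read" : N
  [4,5] "no" : PP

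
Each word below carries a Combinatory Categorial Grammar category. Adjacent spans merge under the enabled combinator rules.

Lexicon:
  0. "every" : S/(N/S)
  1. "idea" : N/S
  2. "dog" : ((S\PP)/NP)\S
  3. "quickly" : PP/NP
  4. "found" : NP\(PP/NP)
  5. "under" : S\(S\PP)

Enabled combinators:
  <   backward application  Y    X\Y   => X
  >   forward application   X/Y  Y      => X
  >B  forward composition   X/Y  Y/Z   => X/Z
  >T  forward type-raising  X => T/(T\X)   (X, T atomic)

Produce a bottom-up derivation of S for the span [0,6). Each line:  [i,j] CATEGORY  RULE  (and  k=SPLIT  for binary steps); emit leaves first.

[0,1] S/(N/S)  lex  "every"
[1,2] N/S  lex  "idea"
[0,2] S  >  k=1
[2,3] ((S\PP)/NP)\S  lex  "dog"
[0,3] (S\PP)/NP  <  k=2
[3,4] PP/NP  lex  "quickly"
[4,5] NP\(PP/NP)  lex  "found"
[3,5] NP  <  k=4
[0,5] S\PP  >  k=3
[5,6] S\(S\PP)  lex  "under"
[0,6] S  <  k=5

[0,6] S   <
  [0,5] S\PP   >
    [0,3] (S\PP)/NP   <
      [0,2] S   >
        [0,1] "every" : S/(N/S)
        [1,2] "idea" : N/S
      [2,3] "dog" : ((S\PP)/NP)\S
    [3,5] NP   <
      [3,4] "quickly" : PP/NP
      [4,5] "found" : NP\(PP/NP)
  [5,6] "under" : S\(S\PP)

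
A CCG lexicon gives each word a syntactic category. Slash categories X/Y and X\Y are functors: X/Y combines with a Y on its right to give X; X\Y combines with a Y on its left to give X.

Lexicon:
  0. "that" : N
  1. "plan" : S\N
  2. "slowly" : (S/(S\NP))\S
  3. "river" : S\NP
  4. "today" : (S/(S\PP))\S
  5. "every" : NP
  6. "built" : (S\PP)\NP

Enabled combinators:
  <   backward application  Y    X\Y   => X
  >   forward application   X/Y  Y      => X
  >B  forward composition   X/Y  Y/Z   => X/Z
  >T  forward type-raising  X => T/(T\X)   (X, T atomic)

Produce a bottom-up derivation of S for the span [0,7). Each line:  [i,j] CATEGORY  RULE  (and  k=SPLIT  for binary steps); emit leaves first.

[0,7] S   >
  [0,5] S/(S\PP)   <
    [0,4] S   >
      [0,3] S/(S\NP)   <
        [0,2] S   <
          [0,1] "that" : N
          [1,2] "plan" : S\N
        [2,3] "slowly" : (S/(S\NP))\S
      [3,4] "river" : S\NP
    [4,5] "today" : (S/(S\PP))\S
  [5,7] S\PP   <
    [5,6] "every" : NP
    [6,7] "built" : (S\PP)\NP

[0,1] N  lex  "that"
[1,2] S\N  lex  "plan"
[0,2] S  <  k=1
[2,3] (S/(S\NP))\S  lex  "slowly"
[0,3] S/(S\NP)  <  k=2
[3,4] S\NP  lex  "river"
[0,4] S  >  k=3
[4,5] (S/(S\PP))\S  lex  "today"
[0,5] S/(S\PP)  <  k=4
[5,6] NP  lex  "every"
[6,7] (S\PP)\NP  lex  "built"
[5,7] S\PP  <  k=6
[0,7] S  >  k=5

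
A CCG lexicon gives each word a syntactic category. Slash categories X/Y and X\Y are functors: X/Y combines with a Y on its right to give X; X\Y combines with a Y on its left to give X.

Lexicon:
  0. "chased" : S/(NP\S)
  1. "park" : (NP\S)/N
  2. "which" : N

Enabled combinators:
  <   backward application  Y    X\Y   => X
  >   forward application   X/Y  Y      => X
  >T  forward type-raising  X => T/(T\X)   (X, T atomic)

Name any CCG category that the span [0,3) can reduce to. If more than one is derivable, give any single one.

S

[0,3] S   >
  [0,1] "chased" : S/(NP\S)
  [1,3] NP\S   >
    [1,2] "park" : (NP\S)/N
    [2,3] "which" : N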